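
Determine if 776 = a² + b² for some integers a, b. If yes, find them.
10² + 26² (a=10, b=26)

Factorization: 776 = 2^3 × 97
By Fermat: n is sum of two squares iff every prime p ≡ 3 (mod 4) appears to even power.
All primes ≡ 3 (mod 4) appear to even power.
Search a = 0, 1, 2, … for 776 - a² a perfect square: first hit at a = 10: 776 - 100 = 676 = 26².
776 = 10² + 26² = 100 + 676 ✓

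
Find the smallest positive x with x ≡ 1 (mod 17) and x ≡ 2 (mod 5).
52

Using Chinese Remainder Theorem:
M = 17 × 5 = 85
M1 = 5, M2 = 17
y1 = 5^(-1) mod 17 = 7
y2 = 17^(-1) mod 5 = 3
x = (1×5×7 + 2×17×3) mod 85 = 52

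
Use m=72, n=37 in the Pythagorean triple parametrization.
(3815, 5328, 6553)

Euclid's formula: a = m² - n², b = 2mn, c = m² + n²
m = 72, n = 37
a = 72² - 37² = 5184 - 1369 = 3815
b = 2 × 72 × 37 = 5328
c = 72² + 37² = 5184 + 1369 = 6553
Verification: 3815² + 5328² = 14554225 + 28387584 = 42941809 = 6553² ✓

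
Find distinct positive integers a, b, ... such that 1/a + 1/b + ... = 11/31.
1/3 + 1/47 + 1/4371

Greedy algorithm:
11/31: ceiling(31/11) = 3, use 1/3
2/93: ceiling(93/2) = 47, use 1/47
1/4371: ceiling(4371/1) = 4371, use 1/4371
Result: 11/31 = 1/3 + 1/47 + 1/4371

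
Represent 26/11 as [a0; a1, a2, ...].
[2; 2, 1, 3]

Euclidean algorithm steps:
26 = 2 × 11 + 4
11 = 2 × 4 + 3
4 = 1 × 3 + 1
3 = 3 × 1 + 0
Continued fraction: [2; 2, 1, 3]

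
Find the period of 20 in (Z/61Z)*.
5

61 is prime, so ord(20) divides φ(61) = 60.
Divisors of 60: 1, 2, 3, 4, 5, 6, 10, 12, 15, 20, 30, 60.
Repeated squaring: 20^1 ≡ 20, 20^2 ≡ 34, 20^4 ≡ 58, 20^8 ≡ 9, 20^16 ≡ 20, 20^32 ≡ 34 (mod 61).
Test 20^d mod 61 for each divisor d in increasing order:
20^1 ≡ 20
20^2 ≡ 34
20^3 = 20^2·20^1 ≡ 9
20^4 ≡ 58
20^5 = 20^4·20^1 ≡ 1  ← first divisor giving 1
The order is 5.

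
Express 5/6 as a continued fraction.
[0; 1, 5]

Euclidean algorithm steps:
5 = 0 × 6 + 5
6 = 1 × 5 + 1
5 = 5 × 1 + 0
Continued fraction: [0; 1, 5]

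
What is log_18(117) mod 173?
44

Baby-step giant-step with step n = ⌈√173⌉ = 14.
Baby steps 18^j mod 173 (j:value) for j=0..13: 0:1, 1:18, 2:151, 3:123, 4:138, 5:62, 6:78, 7:20, 8:14, 9:79, 10:38, 11:165, 12:29, 13:3.
Giant-step multiplier: 18^(-14) ≡ 18^(172-14) = 18^158 ≡ 157 (mod 173).
Giant steps γ_i = 117·157^i mod 173: γ_0=117, γ_1=31, γ_2=23, γ_3=151 (in table at j=2).
x = i·n + j = 3·14 + 2 = 44.
Check: 18^44 ≡ 117 (mod 173).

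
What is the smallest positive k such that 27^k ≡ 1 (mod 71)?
35

71 is prime, so ord(27) divides φ(71) = 70.
Divisors of 70: 1, 2, 5, 7, 10, 14, 35, 70.
Repeated squaring: 27^1 ≡ 27, 27^2 ≡ 19, 27^4 ≡ 6, 27^8 ≡ 36, 27^16 ≡ 18, 27^32 ≡ 40, 27^64 ≡ 38 (mod 71).
Test 27^d mod 71 for each divisor d in increasing order:
27^1 ≡ 27
27^2 ≡ 19
27^5 = 27^4·27^1 ≡ 20
27^7 = 27^4·27^2·27^1 ≡ 25
27^10 = 27^8·27^2 ≡ 45
27^14 = 27^8·27^4·27^2 ≡ 57
27^35 = 27^32·27^2·27^1 ≡ 1  ← first divisor giving 1
The order is 35.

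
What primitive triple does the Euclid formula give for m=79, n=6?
(6205, 948, 6277)

Euclid's formula: a = m² - n², b = 2mn, c = m² + n²
m = 79, n = 6
a = 79² - 6² = 6241 - 36 = 6205
b = 2 × 79 × 6 = 948
c = 79² + 6² = 6241 + 36 = 6277
Verification: 6205² + 948² = 38502025 + 898704 = 39400729 = 6277² ✓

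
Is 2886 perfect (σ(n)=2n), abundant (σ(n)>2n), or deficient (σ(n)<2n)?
abundant

Proper divisors of 2886: sum = 1 + 2 + 3 + 6 + 13 + 26 + 37 + 39 + 74 + 78 + 111 + 222 + 481 + 962 + 1443 = 3498
Since 3498 > 2886, 2886 is abundant.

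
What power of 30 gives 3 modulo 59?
8

Baby-step giant-step with step n = ⌈√59⌉ = 8.
Baby steps 30^j mod 59 (j:value) for j=0..7: 0:1, 1:30, 2:15, 3:37, 4:48, 5:24, 6:12, 7:6.
Giant-step multiplier: 30^(-8) ≡ 30^(58-8) = 30^50 ≡ 20 (mod 59).
Giant steps γ_i = 3·20^i mod 59: γ_0=3, γ_1=1 (in table at j=0).
x = i·n + j = 1·8 + 0 = 8.
Check: 30^8 ≡ 3 (mod 59).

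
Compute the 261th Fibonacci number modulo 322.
320

Matrix identity: Q^n = [[F_(n+1), F_n], [F_n, F_(n-1)]] with Q = [[1,1],[1,0]].
n = 261 = 100000101₂. Square-and-multiply, entries mod 322:
Q^1 = [[1,1],[1,0]]
Q^2 = (Q^1)² = [[2,1],[1,1]]
Q^4 = (Q^2)² = [[5,3],[3,2]]
Q^8 = (Q^4)² = [[34,21],[21,13]]
Q^16 = (Q^8)² = [[309,21],[21,288]]
Q^32 = (Q^16)² = [[288,301],[301,309]]
Q^65 = (Q^32)²·Q = [[8,309],[309,21]]
Q^130 = (Q^65)² = [[233,267],[267,288]]
Q^261 = (Q^130)²·Q = [[1,320],[320,3]]
F_261 mod 322 = Q^261[0][1] = 320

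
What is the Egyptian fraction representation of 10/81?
1/9 + 1/81

Greedy algorithm:
10/81: ceiling(81/10) = 9, use 1/9
1/81: ceiling(81/1) = 81, use 1/81
Result: 10/81 = 1/9 + 1/81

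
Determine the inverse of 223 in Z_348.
103

gcd(223, 348) = 1, so the inverse exists.
Extended Euclidean algorithm on (348, 223):
348 = 1 × 223 + 125  ⟹  125 = (1)·348 + (-1)·223
223 = 1 × 125 + 98  ⟹  98 = (-1)·348 + (2)·223
125 = 1 × 98 + 27  ⟹  27 = (2)·348 + (-3)·223
98 = 3 × 27 + 17  ⟹  17 = (-7)·348 + (11)·223
27 = 1 × 17 + 10  ⟹  10 = (9)·348 + (-14)·223
17 = 1 × 10 + 7  ⟹  7 = (-16)·348 + (25)·223
10 = 1 × 7 + 3  ⟹  3 = (25)·348 + (-39)·223
7 = 2 × 3 + 1  ⟹  1 = (-66)·348 + (103)·223
So (103)·223 ≡ 1 (mod 348), i.e. 223^(-1) ≡ 103 (mod 348).
Check: 223 × 103 = 22969 ≡ 1 (mod 348)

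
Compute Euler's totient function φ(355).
280

355 = 5 × 71
φ(n) = n × ∏(1 - 1/p) for each prime p dividing n
φ(355) = 355 × (1 - 1/5) × (1 - 1/71) = 280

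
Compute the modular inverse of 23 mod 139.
133

gcd(23, 139) = 1, so the inverse exists.
Extended Euclidean algorithm on (139, 23):
139 = 6 × 23 + 1  ⟹  1 = (1)·139 + (-6)·23
So (-6)·23 ≡ 1 (mod 139), i.e. 23^(-1) ≡ -6 ≡ 133 (mod 139).
Check: 23 × 133 = 3059 ≡ 1 (mod 139)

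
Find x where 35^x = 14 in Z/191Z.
105

Baby-step giant-step with step n = ⌈√191⌉ = 14.
Baby steps 35^j mod 191 (j:value) for j=0..13: 0:1, 1:35, 2:79, 3:91, 4:129, 5:122, 6:68, 7:88, 8:24, 9:76, 10:177, 11:83, 12:40, 13:63.
Giant-step multiplier: 35^(-14) ≡ 35^(190-14) = 35^176 ≡ 90 (mod 191).
Giant steps γ_i = 14·90^i mod 191: γ_0=14, γ_1=114, γ_2=137, γ_3=106, γ_4=181, γ_5=55, γ_6=175, γ_7=88 (in table at j=7).
x = i·n + j = 7·14 + 7 = 105.
Check: 35^105 ≡ 14 (mod 191).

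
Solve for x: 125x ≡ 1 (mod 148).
45

gcd(125, 148) = 1, so the inverse exists.
Extended Euclidean algorithm on (148, 125):
148 = 1 × 125 + 23  ⟹  23 = (1)·148 + (-1)·125
125 = 5 × 23 + 10  ⟹  10 = (-5)·148 + (6)·125
23 = 2 × 10 + 3  ⟹  3 = (11)·148 + (-13)·125
10 = 3 × 3 + 1  ⟹  1 = (-38)·148 + (45)·125
So (45)·125 ≡ 1 (mod 148), i.e. 125^(-1) ≡ 45 (mod 148).
Check: 125 × 45 = 5625 ≡ 1 (mod 148)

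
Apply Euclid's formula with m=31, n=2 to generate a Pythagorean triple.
(957, 124, 965)

Euclid's formula: a = m² - n², b = 2mn, c = m² + n²
m = 31, n = 2
a = 31² - 2² = 961 - 4 = 957
b = 2 × 31 × 2 = 124
c = 31² + 2² = 961 + 4 = 965
Verification: 957² + 124² = 915849 + 15376 = 931225 = 965² ✓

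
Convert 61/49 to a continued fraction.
[1; 4, 12]

Euclidean algorithm steps:
61 = 1 × 49 + 12
49 = 4 × 12 + 1
12 = 12 × 1 + 0
Continued fraction: [1; 4, 12]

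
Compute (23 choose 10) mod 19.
0

Using Lucas' theorem:
Write n=23 and k=10 in base 19:
n in base 19: [1, 4]
k in base 19: [0, 10]
C(23,10) mod 19 = ∏ C(n_i, k_i) mod 19
Digit binomials (mod 19): C(1,0) = 1; C(4,10) = 0 (k_i > n_i)
Product: 1 × 0 = 0 ≡ 0 (mod 19)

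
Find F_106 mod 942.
151

Matrix identity: Q^n = [[F_(n+1), F_n], [F_n, F_(n-1)]] with Q = [[1,1],[1,0]].
n = 106 = 1101010₂. Square-and-multiply, entries mod 942:
Q^1 = [[1,1],[1,0]]
Q^3 = (Q^1)²·Q = [[3,2],[2,1]]
Q^6 = (Q^3)² = [[13,8],[8,5]]
Q^13 = (Q^6)²·Q = [[377,233],[233,144]]
Q^26 = (Q^13)² = [[482,817],[817,607]]
Q^53 = (Q^26)²·Q = [[668,203],[203,465]]
Q^106 = (Q^53)² = [[419,151],[151,268]]
F_106 mod 942 = Q^106[0][1] = 151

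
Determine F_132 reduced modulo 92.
40

Matrix identity: Q^n = [[F_(n+1), F_n], [F_n, F_(n-1)]] with Q = [[1,1],[1,0]].
n = 132 = 10000100₂. Square-and-multiply, entries mod 92:
Q^1 = [[1,1],[1,0]]
Q^2 = (Q^1)² = [[2,1],[1,1]]
Q^4 = (Q^2)² = [[5,3],[3,2]]
Q^8 = (Q^4)² = [[34,21],[21,13]]
Q^16 = (Q^8)² = [[33,67],[67,58]]
Q^33 = (Q^16)²·Q = [[83,58],[58,25]]
Q^66 = (Q^33)² = [[41,8],[8,33]]
Q^132 = (Q^66)² = [[89,40],[40,49]]
F_132 mod 92 = Q^132[0][1] = 40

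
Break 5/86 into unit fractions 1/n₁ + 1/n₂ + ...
1/18 + 1/387

Greedy algorithm:
5/86: ceiling(86/5) = 18, use 1/18
1/387: ceiling(387/1) = 387, use 1/387
Result: 5/86 = 1/18 + 1/387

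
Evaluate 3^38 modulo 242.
27

Repeated squaring. Binary of 38 = 100110.
3^1 ≡ 3 (mod 242); 3^2 ≡ 9 (mod 242); 3^4 ≡ 81 (mod 242); 3^8 ≡ 27 (mod 242); 3^16 ≡ 3 (mod 242); 3^32 ≡ 9 (mod 242)
3^38 = 3^2 × 3^4 × 3^32 ≡ 27 (mod 242)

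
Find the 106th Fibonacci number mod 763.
762

Matrix identity: Q^n = [[F_(n+1), F_n], [F_n, F_(n-1)]] with Q = [[1,1],[1,0]].
n = 106 = 1101010₂. Square-and-multiply, entries mod 763:
Q^1 = [[1,1],[1,0]]
Q^3 = (Q^1)²·Q = [[3,2],[2,1]]
Q^6 = (Q^3)² = [[13,8],[8,5]]
Q^13 = (Q^6)²·Q = [[377,233],[233,144]]
Q^26 = (Q^13)² = [[327,76],[76,251]]
Q^53 = (Q^26)²·Q = [[218,544],[544,437]]
Q^106 = (Q^53)² = [[110,762],[762,111]]
F_106 mod 763 = Q^106[0][1] = 762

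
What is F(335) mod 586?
19

Matrix identity: Q^n = [[F_(n+1), F_n], [F_n, F_(n-1)]] with Q = [[1,1],[1,0]].
n = 335 = 101001111₂. Square-and-multiply, entries mod 586:
Q^1 = [[1,1],[1,0]]
Q^2 = (Q^1)² = [[2,1],[1,1]]
Q^5 = (Q^2)²·Q = [[8,5],[5,3]]
Q^10 = (Q^5)² = [[89,55],[55,34]]
Q^20 = (Q^10)² = [[398,319],[319,79]]
Q^41 = (Q^20)²·Q = [[370,567],[567,389]]
Q^83 = (Q^41)²·Q = [[366,137],[137,229]]
Q^167 = (Q^83)²·Q = [[426,365],[365,61]]
Q^335 = (Q^167)²·Q = [[216,19],[19,197]]
F_335 mod 586 = Q^335[0][1] = 19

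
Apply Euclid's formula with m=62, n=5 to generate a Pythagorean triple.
(3819, 620, 3869)

Euclid's formula: a = m² - n², b = 2mn, c = m² + n²
m = 62, n = 5
a = 62² - 5² = 3844 - 25 = 3819
b = 2 × 62 × 5 = 620
c = 62² + 5² = 3844 + 25 = 3869
Verification: 3819² + 620² = 14584761 + 384400 = 14969161 = 3869² ✓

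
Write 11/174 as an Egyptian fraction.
1/16 + 1/1392

Greedy algorithm:
11/174: ceiling(174/11) = 16, use 1/16
1/1392: ceiling(1392/1) = 1392, use 1/1392
Result: 11/174 = 1/16 + 1/1392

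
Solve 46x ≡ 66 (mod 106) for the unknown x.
x ≡ 36 (mod 53)

gcd(46, 106) = 2, which divides 66, so solutions exist.
Divide through by 2: 23x ≡ 33 (mod 53).
Find 23^(-1) mod 53 by the extended Euclidean algorithm:
53 = 2 × 23 + 7  ⟹  7 = (1)·53 + (-2)·23
23 = 3 × 7 + 2  ⟹  2 = (-3)·53 + (7)·23
7 = 3 × 2 + 1  ⟹  1 = (10)·53 + (-23)·23
So (-23)·23 ≡ 1 (mod 53), i.e. 23^(-1) ≡ -23 ≡ 30 (mod 53).
x ≡ 30 × 33 = 990 ≡ 36 (mod 53).
Check: 46 × 36 = 1656 ≡ 66 (mod 106).
x ≡ 36 (mod 53), giving 2 solutions mod 106.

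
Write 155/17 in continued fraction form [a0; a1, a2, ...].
[9; 8, 2]

Euclidean algorithm steps:
155 = 9 × 17 + 2
17 = 8 × 2 + 1
2 = 2 × 1 + 0
Continued fraction: [9; 8, 2]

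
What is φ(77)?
60

77 = 7 × 11
φ(n) = n × ∏(1 - 1/p) for each prime p dividing n
φ(77) = 77 × (1 - 1/7) × (1 - 1/11) = 60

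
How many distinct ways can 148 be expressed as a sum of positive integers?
33549419497

p(n) counts ways to write n as a sum of positive integers (order ignored).
Euler's pentagonal recurrence: p(k) = p(k-1) + p(k-2) - p(k-5) - p(k-7) + p(k-12) + p(k-15) - ... (offsets j(3j∓1)/2, signs ++--, p(0)=1, p(<0)=0).
DP table for k = 0..147: p(0)=1, p(1)=1, p(2)=2, p(3)=3, p(4)=5, p(5)=7, p(6)=11, p(7)=15, p(8)=22, p(9)=30, p(10)=42, p(11)=56, p(12)=77, p(13)=101, p(14)=135, p(15)=176, p(16)=231, p(17)=297, p(18)=385, p(19)=490, p(20)=627, p(21)=792, p(22)=1002, p(23)=1255, p(24)=1575, p(25)=1958, p(26)=2436, p(27)=3010, p(28)=3718, p(29)=4565, p(30)=5604, p(31)=6842, p(32)=8349, p(33)=10143, p(34)=12310, p(35)=14883, p(36)=17977, p(37)=21637, p(38)=26015, p(39)=31185, p(40)=37338, p(41)=44583, p(42)=53174, p(43)=63261, p(44)=75175, p(45)=89134, p(46)=105558, p(47)=124754, p(48)=147273, p(49)=173525, p(50)=204226, p(51)=239943, p(52)=281589, p(53)=329931, p(54)=386155, p(55)=451276, p(56)=526823, p(57)=614154, p(58)=715220, p(59)=831820, p(60)=966467, p(61)=1121505, p(62)=1300156, p(63)=1505499, p(64)=1741630, p(65)=2012558, p(66)=2323520, p(67)=2679689, p(68)=3087735, p(69)=3554345, p(70)=4087968, p(71)=4697205, p(72)=5392783, p(73)=6185689, p(74)=7089500, p(75)=8118264, p(76)=9289091, p(77)=10619863, p(78)=12132164, p(79)=13848650, p(80)=15796476, p(81)=18004327, p(82)=20506255, p(83)=23338469, p(84)=26543660, p(85)=30167357, p(86)=34262962, p(87)=38887673, p(88)=44108109, p(89)=49995925, p(90)=56634173, p(91)=64112359, p(92)=72533807, p(93)=82010177, p(94)=92669720, p(95)=104651419, p(96)=118114304, p(97)=133230930, p(98)=150198136, p(99)=169229875, p(100)=190569292, p(101)=214481126, p(102)=241265379, p(103)=271248950, p(104)=304801365, p(105)=342325709, p(106)=384276336, p(107)=431149389, p(108)=483502844, p(109)=541946240, p(110)=607163746, p(111)=679903203, p(112)=761002156, p(113)=851376628, p(114)=952050665, p(115)=1064144451, p(116)=1188908248, p(117)=1327710076, p(118)=1482074143, p(119)=1653668665, p(120)=1844349560, p(121)=2056148051, p(122)=2291320912, p(123)=2552338241, p(124)=2841940500, p(125)=3163127352, p(126)=3519222692, p(127)=3913864295, p(128)=4351078600, p(129)=4835271870, p(130)=5371315400, p(131)=5964539504, p(132)=6620830889, p(133)=7346629512, p(134)=8149040695, p(135)=9035836076, p(136)=10015581680, p(137)=11097645016, p(138)=12292341831, p(139)=13610949895, p(140)=15065878135, p(141)=16670689208, p(142)=18440293320, p(143)=20390982757, p(144)=22540654445, p(145)=24908858009, p(146)=27517052599, p(147)=30388671978.
Final step: p(148) = p(147) + p(146) - p(143) - p(141) + p(136) + p(133) - p(126) - p(122) + p(113) + p(108) - p(97) - p(91) + p(78) + p(71) - p(56) - p(48) + p(31) + p(22) - p(3)
= 30388671978 + 27517052599 - 20390982757 - 16670689208 + 10015581680 + 7346629512 - 3519222692 - 2291320912 + 851376628 + 483502844 - 133230930 - 64112359 + 12132164 + 4697205 - 526823 - 147273 + 6842 + 1002 - 3
= 33549419497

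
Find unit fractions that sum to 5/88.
1/18 + 1/792

Greedy algorithm:
5/88: ceiling(88/5) = 18, use 1/18
1/792: ceiling(792/1) = 792, use 1/792
Result: 5/88 = 1/18 + 1/792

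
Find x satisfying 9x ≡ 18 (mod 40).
x ≡ 2 (mod 40)

gcd(9, 40) = 1, which divides 18, so solutions exist.
Find 9^(-1) mod 40 by the extended Euclidean algorithm:
40 = 4 × 9 + 4  ⟹  4 = (1)·40 + (-4)·9
9 = 2 × 4 + 1  ⟹  1 = (-2)·40 + (9)·9
So (9)·9 ≡ 1 (mod 40), i.e. 9^(-1) ≡ 9 (mod 40).
x ≡ 9 × 18 = 162 ≡ 2 (mod 40).
Check: 9 × 2 = 18 ≡ 18 (mod 40).
Unique solution: x ≡ 2 (mod 40)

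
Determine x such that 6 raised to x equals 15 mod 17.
10

Baby-step giant-step with step n = ⌈√17⌉ = 5.
Baby steps 6^j mod 17 (j:value) for j=0..4: 0:1, 1:6, 2:2, 3:12, 4:4.
Giant-step multiplier: 6^(-5) ≡ 6^(16-5) = 6^11 ≡ 5 (mod 17).
Giant steps γ_i = 15·5^i mod 17: γ_0=15, γ_1=7, γ_2=1 (in table at j=0).
x = i·n + j = 2·5 + 0 = 10.
Check: 6^10 ≡ 15 (mod 17).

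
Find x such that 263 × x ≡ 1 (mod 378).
23

gcd(263, 378) = 1, so the inverse exists.
Extended Euclidean algorithm on (378, 263):
378 = 1 × 263 + 115  ⟹  115 = (1)·378 + (-1)·263
263 = 2 × 115 + 33  ⟹  33 = (-2)·378 + (3)·263
115 = 3 × 33 + 16  ⟹  16 = (7)·378 + (-10)·263
33 = 2 × 16 + 1  ⟹  1 = (-16)·378 + (23)·263
So (23)·263 ≡ 1 (mod 378), i.e. 263^(-1) ≡ 23 (mod 378).
Check: 263 × 23 = 6049 ≡ 1 (mod 378)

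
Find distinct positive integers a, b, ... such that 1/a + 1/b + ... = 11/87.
1/8 + 1/696

Greedy algorithm:
11/87: ceiling(87/11) = 8, use 1/8
1/696: ceiling(696/1) = 696, use 1/696
Result: 11/87 = 1/8 + 1/696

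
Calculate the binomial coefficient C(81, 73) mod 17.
12

Using Lucas' theorem:
Write n=81 and k=73 in base 17:
n in base 17: [4, 13]
k in base 17: [4, 5]
C(81,73) mod 17 = ∏ C(n_i, k_i) mod 17
Digit binomials (mod 17): C(4,4) = 1; C(13,5) = 1287 ≡ 12
Product: 1 × 12 = 12 ≡ 12 (mod 17)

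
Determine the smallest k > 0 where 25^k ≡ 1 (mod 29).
7

29 is prime, so ord(25) divides φ(29) = 28.
Divisors of 28: 1, 2, 4, 7, 14, 28.
Repeated squaring: 25^1 ≡ 25, 25^2 ≡ 16, 25^4 ≡ 24, 25^8 ≡ 25, 25^16 ≡ 16 (mod 29).
Test 25^d mod 29 for each divisor d in increasing order:
25^1 ≡ 25
25^2 ≡ 16
25^4 ≡ 24
25^7 = 25^4·25^2·25^1 ≡ 1  ← first divisor giving 1
The order is 7.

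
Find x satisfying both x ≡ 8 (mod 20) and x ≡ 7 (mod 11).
128

Using Chinese Remainder Theorem:
M = 20 × 11 = 220
M1 = 11, M2 = 20
y1 = 11^(-1) mod 20 = 11
y2 = 20^(-1) mod 11 = 5
x = (8×11×11 + 7×20×5) mod 220 = 128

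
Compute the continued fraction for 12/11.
[1; 11]

Euclidean algorithm steps:
12 = 1 × 11 + 1
11 = 11 × 1 + 0
Continued fraction: [1; 11]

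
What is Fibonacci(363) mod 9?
2

Matrix identity: Q^n = [[F_(n+1), F_n], [F_n, F_(n-1)]] with Q = [[1,1],[1,0]].
n = 363 = 101101011₂. Square-and-multiply, entries mod 9:
Q^1 = [[1,1],[1,0]]
Q^2 = (Q^1)² = [[2,1],[1,1]]
Q^5 = (Q^2)²·Q = [[8,5],[5,3]]
Q^11 = (Q^5)²·Q = [[0,8],[8,1]]
Q^22 = (Q^11)² = [[1,8],[8,2]]
Q^45 = (Q^22)²·Q = [[8,2],[2,6]]
Q^90 = (Q^45)² = [[5,1],[1,4]]
Q^181 = (Q^90)²·Q = [[8,8],[8,0]]
Q^363 = (Q^181)²·Q = [[3,2],[2,1]]
F_363 mod 9 = Q^363[0][1] = 2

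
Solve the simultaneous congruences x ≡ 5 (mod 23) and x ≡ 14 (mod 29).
304

Using Chinese Remainder Theorem:
M = 23 × 29 = 667
M1 = 29, M2 = 23
y1 = 29^(-1) mod 23 = 4
y2 = 23^(-1) mod 29 = 24
x = (5×29×4 + 14×23×24) mod 667 = 304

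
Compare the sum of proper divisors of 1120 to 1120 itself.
abundant

Proper divisors of 1120: sum = 1 + 2 + 4 + 5 + 7 + 8 + 10 + 14 + ... + 160 + 224 + 280 + 560 (23 divisors) = 1904
Since 1904 > 1120, 1120 is abundant.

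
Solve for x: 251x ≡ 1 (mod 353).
308

gcd(251, 353) = 1, so the inverse exists.
Extended Euclidean algorithm on (353, 251):
353 = 1 × 251 + 102  ⟹  102 = (1)·353 + (-1)·251
251 = 2 × 102 + 47  ⟹  47 = (-2)·353 + (3)·251
102 = 2 × 47 + 8  ⟹  8 = (5)·353 + (-7)·251
47 = 5 × 8 + 7  ⟹  7 = (-27)·353 + (38)·251
8 = 1 × 7 + 1  ⟹  1 = (32)·353 + (-45)·251
So (-45)·251 ≡ 1 (mod 353), i.e. 251^(-1) ≡ -45 ≡ 308 (mod 353).
Check: 251 × 308 = 77308 ≡ 1 (mod 353)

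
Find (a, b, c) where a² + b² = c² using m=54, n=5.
(2891, 540, 2941)

Euclid's formula: a = m² - n², b = 2mn, c = m² + n²
m = 54, n = 5
a = 54² - 5² = 2916 - 25 = 2891
b = 2 × 54 × 5 = 540
c = 54² + 5² = 2916 + 25 = 2941
Verification: 2891² + 540² = 8357881 + 291600 = 8649481 = 2941² ✓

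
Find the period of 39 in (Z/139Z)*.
46

139 is prime, so ord(39) divides φ(139) = 138.
Divisors of 138: 1, 2, 3, 6, 23, 46, 69, 138.
Repeated squaring: 39^1 ≡ 39, 39^2 ≡ 131, 39^4 ≡ 64, 39^8 ≡ 65, 39^16 ≡ 55, 39^32 ≡ 106, 39^64 ≡ 116, 39^128 ≡ 112 (mod 139).
Test 39^d mod 139 for each divisor d in increasing order:
39^1 ≡ 39
39^2 ≡ 131
39^3 = 39^2·39^1 ≡ 105
39^6 = 39^4·39^2 ≡ 44
39^23 = 39^16·39^4·39^2·39^1 ≡ 138
39^46 = 39^32·39^8·39^4·39^2 ≡ 1  ← first divisor giving 1
The order is 46.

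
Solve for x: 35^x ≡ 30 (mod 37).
14

Baby-step giant-step with step n = ⌈√37⌉ = 7.
Baby steps 35^j mod 37 (j:value) for j=0..6: 0:1, 1:35, 2:4, 3:29, 4:16, 5:5, 6:27.
Giant-step multiplier: 35^(-7) ≡ 35^(36-7) = 35^29 ≡ 13 (mod 37).
Giant steps γ_i = 30·13^i mod 37: γ_0=30, γ_1=20, γ_2=1 (in table at j=0).
x = i·n + j = 2·7 + 0 = 14.
Check: 35^14 ≡ 30 (mod 37).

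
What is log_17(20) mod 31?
14

Baby-step giant-step with step n = ⌈√31⌉ = 6.
Baby steps 17^j mod 31 (j:value) for j=0..5: 0:1, 1:17, 2:10, 3:15, 4:7, 5:26.
Giant-step multiplier: 17^(-6) ≡ 17^(30-6) = 17^24 ≡ 4 (mod 31).
Giant steps γ_i = 20·4^i mod 31: γ_0=20, γ_1=18, γ_2=10 (in table at j=2).
x = i·n + j = 2·6 + 2 = 14.
Check: 17^14 ≡ 20 (mod 31).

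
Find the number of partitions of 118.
1482074143

p(n) counts ways to write n as a sum of positive integers (order ignored).
Euler's pentagonal recurrence: p(k) = p(k-1) + p(k-2) - p(k-5) - p(k-7) + p(k-12) + p(k-15) - ... (offsets j(3j∓1)/2, signs ++--, p(0)=1, p(<0)=0).
DP table for k = 0..117: p(0)=1, p(1)=1, p(2)=2, p(3)=3, p(4)=5, p(5)=7, p(6)=11, p(7)=15, p(8)=22, p(9)=30, p(10)=42, p(11)=56, p(12)=77, p(13)=101, p(14)=135, p(15)=176, p(16)=231, p(17)=297, p(18)=385, p(19)=490, p(20)=627, p(21)=792, p(22)=1002, p(23)=1255, p(24)=1575, p(25)=1958, p(26)=2436, p(27)=3010, p(28)=3718, p(29)=4565, p(30)=5604, p(31)=6842, p(32)=8349, p(33)=10143, p(34)=12310, p(35)=14883, p(36)=17977, p(37)=21637, p(38)=26015, p(39)=31185, p(40)=37338, p(41)=44583, p(42)=53174, p(43)=63261, p(44)=75175, p(45)=89134, p(46)=105558, p(47)=124754, p(48)=147273, p(49)=173525, p(50)=204226, p(51)=239943, p(52)=281589, p(53)=329931, p(54)=386155, p(55)=451276, p(56)=526823, p(57)=614154, p(58)=715220, p(59)=831820, p(60)=966467, p(61)=1121505, p(62)=1300156, p(63)=1505499, p(64)=1741630, p(65)=2012558, p(66)=2323520, p(67)=2679689, p(68)=3087735, p(69)=3554345, p(70)=4087968, p(71)=4697205, p(72)=5392783, p(73)=6185689, p(74)=7089500, p(75)=8118264, p(76)=9289091, p(77)=10619863, p(78)=12132164, p(79)=13848650, p(80)=15796476, p(81)=18004327, p(82)=20506255, p(83)=23338469, p(84)=26543660, p(85)=30167357, p(86)=34262962, p(87)=38887673, p(88)=44108109, p(89)=49995925, p(90)=56634173, p(91)=64112359, p(92)=72533807, p(93)=82010177, p(94)=92669720, p(95)=104651419, p(96)=118114304, p(97)=133230930, p(98)=150198136, p(99)=169229875, p(100)=190569292, p(101)=214481126, p(102)=241265379, p(103)=271248950, p(104)=304801365, p(105)=342325709, p(106)=384276336, p(107)=431149389, p(108)=483502844, p(109)=541946240, p(110)=607163746, p(111)=679903203, p(112)=761002156, p(113)=851376628, p(114)=952050665, p(115)=1064144451, p(116)=1188908248, p(117)=1327710076.
Final step: p(118) = p(117) + p(116) - p(113) - p(111) + p(106) + p(103) - p(96) - p(92) + p(83) + p(78) - p(67) - p(61) + p(48) + p(41) - p(26) - p(18) + p(1)
= 1327710076 + 1188908248 - 851376628 - 679903203 + 384276336 + 271248950 - 118114304 - 72533807 + 23338469 + 12132164 - 2679689 - 1121505 + 147273 + 44583 - 2436 - 385 + 1
= 1482074143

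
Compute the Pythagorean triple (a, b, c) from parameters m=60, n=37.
(2231, 4440, 4969)

Euclid's formula: a = m² - n², b = 2mn, c = m² + n²
m = 60, n = 37
a = 60² - 37² = 3600 - 1369 = 2231
b = 2 × 60 × 37 = 4440
c = 60² + 37² = 3600 + 1369 = 4969
Verification: 2231² + 4440² = 4977361 + 19713600 = 24690961 = 4969² ✓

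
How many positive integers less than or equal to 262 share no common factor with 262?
130

262 = 2 × 131
φ(n) = n × ∏(1 - 1/p) for each prime p dividing n
φ(262) = 262 × (1 - 1/2) × (1 - 1/131) = 130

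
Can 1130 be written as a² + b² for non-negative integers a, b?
13² + 31² (a=13, b=31)

Factorization: 1130 = 2 × 5 × 113
By Fermat: n is sum of two squares iff every prime p ≡ 3 (mod 4) appears to even power.
All primes ≡ 3 (mod 4) appear to even power.
Search a = 0, 1, 2, … for 1130 - a² a perfect square: first hit at a = 13: 1130 - 169 = 961 = 31².
1130 = 13² + 31² = 169 + 961 ✓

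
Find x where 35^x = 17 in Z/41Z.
13

Baby-step giant-step with step n = ⌈√41⌉ = 7.
Baby steps 35^j mod 41 (j:value) for j=0..6: 0:1, 1:35, 2:36, 3:30, 4:25, 5:14, 6:39.
Giant-step multiplier: 35^(-7) ≡ 35^(40-7) = 35^33 ≡ 24 (mod 41).
Giant steps γ_i = 17·24^i mod 41: γ_0=17, γ_1=39 (in table at j=6).
x = i·n + j = 1·7 + 6 = 13.
Check: 35^13 ≡ 17 (mod 41).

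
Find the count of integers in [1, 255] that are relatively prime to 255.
128

255 = 3 × 5 × 17
φ(n) = n × ∏(1 - 1/p) for each prime p dividing n
φ(255) = 255 × (1 - 1/3) × (1 - 1/5) × (1 - 1/17) = 128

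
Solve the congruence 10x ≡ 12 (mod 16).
x ≡ 6 (mod 8)

gcd(10, 16) = 2, which divides 12, so solutions exist.
Divide through by 2: 5x ≡ 6 (mod 8).
Find 5^(-1) mod 8 by the extended Euclidean algorithm:
8 = 1 × 5 + 3  ⟹  3 = (1)·8 + (-1)·5
5 = 1 × 3 + 2  ⟹  2 = (-1)·8 + (2)·5
3 = 1 × 2 + 1  ⟹  1 = (2)·8 + (-3)·5
So (-3)·5 ≡ 1 (mod 8), i.e. 5^(-1) ≡ -3 ≡ 5 (mod 8).
x ≡ 5 × 6 = 30 ≡ 6 (mod 8).
Check: 10 × 6 = 60 ≡ 12 (mod 16).
x ≡ 6 (mod 8), giving 2 solutions mod 16.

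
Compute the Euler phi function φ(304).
144

304 = 2^4 × 19
φ(n) = n × ∏(1 - 1/p) for each prime p dividing n
φ(304) = 304 × (1 - 1/2) × (1 - 1/19) = 144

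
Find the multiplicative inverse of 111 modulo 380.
291

gcd(111, 380) = 1, so the inverse exists.
Extended Euclidean algorithm on (380, 111):
380 = 3 × 111 + 47  ⟹  47 = (1)·380 + (-3)·111
111 = 2 × 47 + 17  ⟹  17 = (-2)·380 + (7)·111
47 = 2 × 17 + 13  ⟹  13 = (5)·380 + (-17)·111
17 = 1 × 13 + 4  ⟹  4 = (-7)·380 + (24)·111
13 = 3 × 4 + 1  ⟹  1 = (26)·380 + (-89)·111
So (-89)·111 ≡ 1 (mod 380), i.e. 111^(-1) ≡ -89 ≡ 291 (mod 380).
Check: 111 × 291 = 32301 ≡ 1 (mod 380)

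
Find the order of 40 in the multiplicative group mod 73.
72

73 is prime, so ord(40) divides φ(73) = 72.
Divisors of 72: 1, 2, 3, 4, 6, 8, 9, 12, 18, 24, 36, 72.
Repeated squaring: 40^1 ≡ 40, 40^2 ≡ 67, 40^4 ≡ 36, 40^8 ≡ 55, 40^16 ≡ 32, 40^32 ≡ 2, 40^64 ≡ 4 (mod 73).
Test 40^d mod 73 for each divisor d in increasing order:
40^1 ≡ 40
40^2 ≡ 67
40^3 = 40^2·40^1 ≡ 52
40^4 ≡ 36
40^6 = 40^4·40^2 ≡ 3
40^8 ≡ 55
40^9 = 40^8·40^1 ≡ 10
40^12 = 40^8·40^4 ≡ 9
40^18 = 40^16·40^2 ≡ 27
40^24 = 40^16·40^8 ≡ 8
40^36 = 40^32·40^4 ≡ 72
40^72 = 40^64·40^8 ≡ 1  ← first divisor giving 1
The order is 72.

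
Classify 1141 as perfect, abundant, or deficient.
deficient

Proper divisors of 1141: sum = 1 + 7 + 163 = 171
Since 171 < 1141, 1141 is deficient.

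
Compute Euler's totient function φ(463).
462

463 = 463
φ(n) = n × ∏(1 - 1/p) for each prime p dividing n
φ(463) = 463 × (1 - 1/463) = 462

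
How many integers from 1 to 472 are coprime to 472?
232

472 = 2^3 × 59
φ(n) = n × ∏(1 - 1/p) for each prime p dividing n
φ(472) = 472 × (1 - 1/2) × (1 - 1/59) = 232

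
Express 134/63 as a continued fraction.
[2; 7, 1, 7]

Euclidean algorithm steps:
134 = 2 × 63 + 8
63 = 7 × 8 + 7
8 = 1 × 7 + 1
7 = 7 × 1 + 0
Continued fraction: [2; 7, 1, 7]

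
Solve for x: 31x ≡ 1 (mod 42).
19

gcd(31, 42) = 1, so the inverse exists.
Extended Euclidean algorithm on (42, 31):
42 = 1 × 31 + 11  ⟹  11 = (1)·42 + (-1)·31
31 = 2 × 11 + 9  ⟹  9 = (-2)·42 + (3)·31
11 = 1 × 9 + 2  ⟹  2 = (3)·42 + (-4)·31
9 = 4 × 2 + 1  ⟹  1 = (-14)·42 + (19)·31
So (19)·31 ≡ 1 (mod 42), i.e. 31^(-1) ≡ 19 (mod 42).
Check: 31 × 19 = 589 ≡ 1 (mod 42)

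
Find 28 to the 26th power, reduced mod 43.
38

Repeated squaring. Binary of 26 = 11010.
28^1 ≡ 28 (mod 43); 28^2 ≡ 10 (mod 43); 28^4 ≡ 14 (mod 43); 28^8 ≡ 24 (mod 43); 28^16 ≡ 17 (mod 43)
28^26 = 28^2 × 28^8 × 28^16 ≡ 38 (mod 43)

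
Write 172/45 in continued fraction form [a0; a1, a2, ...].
[3; 1, 4, 1, 1, 1, 2]

Euclidean algorithm steps:
172 = 3 × 45 + 37
45 = 1 × 37 + 8
37 = 4 × 8 + 5
8 = 1 × 5 + 3
5 = 1 × 3 + 2
3 = 1 × 2 + 1
2 = 2 × 1 + 0
Continued fraction: [3; 1, 4, 1, 1, 1, 2]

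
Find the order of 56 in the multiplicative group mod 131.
130

131 is prime, so ord(56) divides φ(131) = 130.
Divisors of 130: 1, 2, 5, 10, 13, 26, 65, 130.
Repeated squaring: 56^1 ≡ 56, 56^2 ≡ 123, 56^4 ≡ 64, 56^8 ≡ 35, 56^16 ≡ 46, 56^32 ≡ 20, 56^64 ≡ 7, 56^128 ≡ 49 (mod 131).
Test 56^d mod 131 for each divisor d in increasing order:
56^1 ≡ 56
56^2 ≡ 123
56^5 = 56^4·56^1 ≡ 47
56^10 = 56^8·56^2 ≡ 113
56^13 = 56^8·56^4·56^1 ≡ 73
56^26 = 56^16·56^8·56^2 ≡ 89
56^65 = 56^64·56^1 ≡ 130
56^130 = 56^128·56^2 ≡ 1  ← first divisor giving 1
The order is 130.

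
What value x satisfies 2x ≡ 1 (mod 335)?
168

gcd(2, 335) = 1, so the inverse exists.
Extended Euclidean algorithm on (335, 2):
335 = 167 × 2 + 1  ⟹  1 = (1)·335 + (-167)·2
So (-167)·2 ≡ 1 (mod 335), i.e. 2^(-1) ≡ -167 ≡ 168 (mod 335).
Check: 2 × 168 = 336 ≡ 1 (mod 335)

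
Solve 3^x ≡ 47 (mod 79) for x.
59

Baby-step giant-step with step n = ⌈√79⌉ = 9.
Baby steps 3^j mod 79 (j:value) for j=0..8: 0:1, 1:3, 2:9, 3:27, 4:2, 5:6, 6:18, 7:54, 8:4.
Giant-step multiplier: 3^(-9) ≡ 3^(78-9) = 3^69 ≡ 33 (mod 79).
Giant steps γ_i = 47·33^i mod 79: γ_0=47, γ_1=50, γ_2=70, γ_3=19, γ_4=74, γ_5=72, γ_6=6 (in table at j=5).
x = i·n + j = 6·9 + 5 = 59.
Check: 3^59 ≡ 47 (mod 79).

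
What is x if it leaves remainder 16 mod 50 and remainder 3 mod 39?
666

Using Chinese Remainder Theorem:
M = 50 × 39 = 1950
M1 = 39, M2 = 50
y1 = 39^(-1) mod 50 = 9
y2 = 50^(-1) mod 39 = 32
x = (16×39×9 + 3×50×32) mod 1950 = 666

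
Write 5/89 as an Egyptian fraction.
1/18 + 1/1602

Greedy algorithm:
5/89: ceiling(89/5) = 18, use 1/18
1/1602: ceiling(1602/1) = 1602, use 1/1602
Result: 5/89 = 1/18 + 1/1602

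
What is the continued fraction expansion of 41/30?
[1; 2, 1, 2, 1, 2]

Euclidean algorithm steps:
41 = 1 × 30 + 11
30 = 2 × 11 + 8
11 = 1 × 8 + 3
8 = 2 × 3 + 2
3 = 1 × 2 + 1
2 = 2 × 1 + 0
Continued fraction: [1; 2, 1, 2, 1, 2]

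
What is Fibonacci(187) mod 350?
33

Matrix identity: Q^n = [[F_(n+1), F_n], [F_n, F_(n-1)]] with Q = [[1,1],[1,0]].
n = 187 = 10111011₂. Square-and-multiply, entries mod 350:
Q^1 = [[1,1],[1,0]]
Q^2 = (Q^1)² = [[2,1],[1,1]]
Q^5 = (Q^2)²·Q = [[8,5],[5,3]]
Q^11 = (Q^5)²·Q = [[144,89],[89,55]]
Q^23 = (Q^11)²·Q = [[168,307],[307,211]]
Q^46 = (Q^23)² = [[323,153],[153,170]]
Q^93 = (Q^46)²·Q = [[167,338],[338,179]]
Q^187 = (Q^93)²·Q = [[81,33],[33,48]]
F_187 mod 350 = Q^187[0][1] = 33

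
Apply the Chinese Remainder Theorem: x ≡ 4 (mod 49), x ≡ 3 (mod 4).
151

Using Chinese Remainder Theorem:
M = 49 × 4 = 196
M1 = 4, M2 = 49
y1 = 4^(-1) mod 49 = 37
y2 = 49^(-1) mod 4 = 1
x = (4×4×37 + 3×49×1) mod 196 = 151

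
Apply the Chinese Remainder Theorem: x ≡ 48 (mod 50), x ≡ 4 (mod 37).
448

Using Chinese Remainder Theorem:
M = 50 × 37 = 1850
M1 = 37, M2 = 50
y1 = 37^(-1) mod 50 = 23
y2 = 50^(-1) mod 37 = 20
x = (48×37×23 + 4×50×20) mod 1850 = 448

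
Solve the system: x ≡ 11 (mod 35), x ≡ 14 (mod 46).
1026

Using Chinese Remainder Theorem:
M = 35 × 46 = 1610
M1 = 46, M2 = 35
y1 = 46^(-1) mod 35 = 16
y2 = 35^(-1) mod 46 = 25
x = (11×46×16 + 14×35×25) mod 1610 = 1026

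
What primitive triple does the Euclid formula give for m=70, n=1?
(4899, 140, 4901)

Euclid's formula: a = m² - n², b = 2mn, c = m² + n²
m = 70, n = 1
a = 70² - 1² = 4900 - 1 = 4899
b = 2 × 70 × 1 = 140
c = 70² + 1² = 4900 + 1 = 4901
Verification: 4899² + 140² = 24000201 + 19600 = 24019801 = 4901² ✓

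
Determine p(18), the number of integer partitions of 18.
385

p(n) counts ways to write n as a sum of positive integers (order ignored).
Euler's pentagonal recurrence: p(k) = p(k-1) + p(k-2) - p(k-5) - p(k-7) + p(k-12) + p(k-15) - ... (offsets j(3j∓1)/2, signs ++--, p(0)=1, p(<0)=0).
DP table for k = 0..17: p(0)=1, p(1)=1, p(2)=2, p(3)=3, p(4)=5, p(5)=7, p(6)=11, p(7)=15, p(8)=22, p(9)=30, p(10)=42, p(11)=56, p(12)=77, p(13)=101, p(14)=135, p(15)=176, p(16)=231, p(17)=297.
Final step: p(18) = p(17) + p(16) - p(13) - p(11) + p(6) + p(3)
= 297 + 231 - 101 - 56 + 11 + 3
= 385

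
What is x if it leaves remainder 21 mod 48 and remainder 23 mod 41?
597

Using Chinese Remainder Theorem:
M = 48 × 41 = 1968
M1 = 41, M2 = 48
y1 = 41^(-1) mod 48 = 41
y2 = 48^(-1) mod 41 = 6
x = (21×41×41 + 23×48×6) mod 1968 = 597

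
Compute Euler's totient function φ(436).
216

436 = 2^2 × 109
φ(n) = n × ∏(1 - 1/p) for each prime p dividing n
φ(436) = 436 × (1 - 1/2) × (1 - 1/109) = 216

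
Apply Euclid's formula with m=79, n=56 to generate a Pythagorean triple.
(3105, 8848, 9377)

Euclid's formula: a = m² - n², b = 2mn, c = m² + n²
m = 79, n = 56
a = 79² - 56² = 6241 - 3136 = 3105
b = 2 × 79 × 56 = 8848
c = 79² + 56² = 6241 + 3136 = 9377
Verification: 3105² + 8848² = 9641025 + 78287104 = 87928129 = 9377² ✓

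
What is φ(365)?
288

365 = 5 × 73
φ(n) = n × ∏(1 - 1/p) for each prime p dividing n
φ(365) = 365 × (1 - 1/5) × (1 - 1/73) = 288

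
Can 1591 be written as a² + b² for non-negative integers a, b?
Not possible

Factorization: 1591 = 37 × 43
By Fermat: n is sum of two squares iff every prime p ≡ 3 (mod 4) appears to even power.
Prime(s) ≡ 3 (mod 4) with odd exponent: [(43, 1)]
Therefore 1591 cannot be expressed as a² + b².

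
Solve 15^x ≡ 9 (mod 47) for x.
26

Baby-step giant-step with step n = ⌈√47⌉ = 7.
Baby steps 15^j mod 47 (j:value) for j=0..6: 0:1, 1:15, 2:37, 3:38, 4:6, 5:43, 6:34.
Giant-step multiplier: 15^(-7) ≡ 15^(46-7) = 15^39 ≡ 20 (mod 47).
Giant steps γ_i = 9·20^i mod 47: γ_0=9, γ_1=39, γ_2=28, γ_3=43 (in table at j=5).
x = i·n + j = 3·7 + 5 = 26.
Check: 15^26 ≡ 9 (mod 47).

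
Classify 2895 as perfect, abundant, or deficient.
deficient

Proper divisors of 2895: sum = 1 + 3 + 5 + 15 + 193 + 579 + 965 = 1761
Since 1761 < 2895, 2895 is deficient.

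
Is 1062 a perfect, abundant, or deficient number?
abundant

Proper divisors of 1062: sum = 1 + 2 + 3 + 6 + 9 + 18 + 59 + 118 + 177 + 354 + 531 = 1278
Since 1278 > 1062, 1062 is abundant.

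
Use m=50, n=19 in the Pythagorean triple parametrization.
(2139, 1900, 2861)

Euclid's formula: a = m² - n², b = 2mn, c = m² + n²
m = 50, n = 19
a = 50² - 19² = 2500 - 361 = 2139
b = 2 × 50 × 19 = 1900
c = 50² + 19² = 2500 + 361 = 2861
Verification: 2139² + 1900² = 4575321 + 3610000 = 8185321 = 2861² ✓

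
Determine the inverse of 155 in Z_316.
263

gcd(155, 316) = 1, so the inverse exists.
Extended Euclidean algorithm on (316, 155):
316 = 2 × 155 + 6  ⟹  6 = (1)·316 + (-2)·155
155 = 25 × 6 + 5  ⟹  5 = (-25)·316 + (51)·155
6 = 1 × 5 + 1  ⟹  1 = (26)·316 + (-53)·155
So (-53)·155 ≡ 1 (mod 316), i.e. 155^(-1) ≡ -53 ≡ 263 (mod 316).
Check: 155 × 263 = 40765 ≡ 1 (mod 316)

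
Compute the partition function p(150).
40853235313

p(n) counts ways to write n as a sum of positive integers (order ignored).
Euler's pentagonal recurrence: p(k) = p(k-1) + p(k-2) - p(k-5) - p(k-7) + p(k-12) + p(k-15) - ... (offsets j(3j∓1)/2, signs ++--, p(0)=1, p(<0)=0).
DP table for k = 0..149: p(0)=1, p(1)=1, p(2)=2, p(3)=3, p(4)=5, p(5)=7, p(6)=11, p(7)=15, p(8)=22, p(9)=30, p(10)=42, p(11)=56, p(12)=77, p(13)=101, p(14)=135, p(15)=176, p(16)=231, p(17)=297, p(18)=385, p(19)=490, p(20)=627, p(21)=792, p(22)=1002, p(23)=1255, p(24)=1575, p(25)=1958, p(26)=2436, p(27)=3010, p(28)=3718, p(29)=4565, p(30)=5604, p(31)=6842, p(32)=8349, p(33)=10143, p(34)=12310, p(35)=14883, p(36)=17977, p(37)=21637, p(38)=26015, p(39)=31185, p(40)=37338, p(41)=44583, p(42)=53174, p(43)=63261, p(44)=75175, p(45)=89134, p(46)=105558, p(47)=124754, p(48)=147273, p(49)=173525, p(50)=204226, p(51)=239943, p(52)=281589, p(53)=329931, p(54)=386155, p(55)=451276, p(56)=526823, p(57)=614154, p(58)=715220, p(59)=831820, p(60)=966467, p(61)=1121505, p(62)=1300156, p(63)=1505499, p(64)=1741630, p(65)=2012558, p(66)=2323520, p(67)=2679689, p(68)=3087735, p(69)=3554345, p(70)=4087968, p(71)=4697205, p(72)=5392783, p(73)=6185689, p(74)=7089500, p(75)=8118264, p(76)=9289091, p(77)=10619863, p(78)=12132164, p(79)=13848650, p(80)=15796476, p(81)=18004327, p(82)=20506255, p(83)=23338469, p(84)=26543660, p(85)=30167357, p(86)=34262962, p(87)=38887673, p(88)=44108109, p(89)=49995925, p(90)=56634173, p(91)=64112359, p(92)=72533807, p(93)=82010177, p(94)=92669720, p(95)=104651419, p(96)=118114304, p(97)=133230930, p(98)=150198136, p(99)=169229875, p(100)=190569292, p(101)=214481126, p(102)=241265379, p(103)=271248950, p(104)=304801365, p(105)=342325709, p(106)=384276336, p(107)=431149389, p(108)=483502844, p(109)=541946240, p(110)=607163746, p(111)=679903203, p(112)=761002156, p(113)=851376628, p(114)=952050665, p(115)=1064144451, p(116)=1188908248, p(117)=1327710076, p(118)=1482074143, p(119)=1653668665, p(120)=1844349560, p(121)=2056148051, p(122)=2291320912, p(123)=2552338241, p(124)=2841940500, p(125)=3163127352, p(126)=3519222692, p(127)=3913864295, p(128)=4351078600, p(129)=4835271870, p(130)=5371315400, p(131)=5964539504, p(132)=6620830889, p(133)=7346629512, p(134)=8149040695, p(135)=9035836076, p(136)=10015581680, p(137)=11097645016, p(138)=12292341831, p(139)=13610949895, p(140)=15065878135, p(141)=16670689208, p(142)=18440293320, p(143)=20390982757, p(144)=22540654445, p(145)=24908858009, p(146)=27517052599, p(147)=30388671978, p(148)=33549419497, p(149)=37027355200.
Final step: p(150) = p(149) + p(148) - p(145) - p(143) + p(138) + p(135) - p(128) - p(124) + p(115) + p(110) - p(99) - p(93) + p(80) + p(73) - p(58) - p(50) + p(33) + p(24) - p(5)
= 37027355200 + 33549419497 - 24908858009 - 20390982757 + 12292341831 + 9035836076 - 4351078600 - 2841940500 + 1064144451 + 607163746 - 169229875 - 82010177 + 15796476 + 6185689 - 715220 - 204226 + 10143 + 1575 - 7
= 40853235313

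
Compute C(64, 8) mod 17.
12

Using Lucas' theorem:
Write n=64 and k=8 in base 17:
n in base 17: [3, 13]
k in base 17: [0, 8]
C(64,8) mod 17 = ∏ C(n_i, k_i) mod 17
Digit binomials (mod 17): C(3,0) = 1; C(13,8) = 1287 ≡ 12
Product: 1 × 12 = 12 ≡ 12 (mod 17)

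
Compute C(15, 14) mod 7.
1

Using Lucas' theorem:
Write n=15 and k=14 in base 7:
n in base 7: [2, 1]
k in base 7: [2, 0]
C(15,14) mod 7 = ∏ C(n_i, k_i) mod 7
Digit binomials (mod 7): C(2,2) = 1; C(1,0) = 1
Product: 1 × 1 = 1 ≡ 1 (mod 7)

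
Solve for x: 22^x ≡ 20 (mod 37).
31

Baby-step giant-step with step n = ⌈√37⌉ = 7.
Baby steps 22^j mod 37 (j:value) for j=0..6: 0:1, 1:22, 2:3, 3:29, 4:9, 5:13, 6:27.
Giant-step multiplier: 22^(-7) ≡ 22^(36-7) = 22^29 ≡ 19 (mod 37).
Giant steps γ_i = 20·19^i mod 37: γ_0=20, γ_1=10, γ_2=5, γ_3=21, γ_4=29 (in table at j=3).
x = i·n + j = 4·7 + 3 = 31.
Check: 22^31 ≡ 20 (mod 37).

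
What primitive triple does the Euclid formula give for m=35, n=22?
(741, 1540, 1709)

Euclid's formula: a = m² - n², b = 2mn, c = m² + n²
m = 35, n = 22
a = 35² - 22² = 1225 - 484 = 741
b = 2 × 35 × 22 = 1540
c = 35² + 22² = 1225 + 484 = 1709
Verification: 741² + 1540² = 549081 + 2371600 = 2920681 = 1709² ✓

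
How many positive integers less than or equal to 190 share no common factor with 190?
72

190 = 2 × 5 × 19
φ(n) = n × ∏(1 - 1/p) for each prime p dividing n
φ(190) = 190 × (1 - 1/2) × (1 - 1/5) × (1 - 1/19) = 72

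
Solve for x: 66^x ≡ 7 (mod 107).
13

Baby-step giant-step with step n = ⌈√107⌉ = 11.
Baby steps 66^j mod 107 (j:value) for j=0..10: 0:1, 1:66, 2:76, 3:94, 4:105, 5:82, 6:62, 7:26, 8:4, 9:50, 10:90.
Giant-step multiplier: 66^(-11) ≡ 66^(106-11) = 66^95 ≡ 72 (mod 107).
Giant steps γ_i = 7·72^i mod 107: γ_0=7, γ_1=76 (in table at j=2).
x = i·n + j = 1·11 + 2 = 13.
Check: 66^13 ≡ 7 (mod 107).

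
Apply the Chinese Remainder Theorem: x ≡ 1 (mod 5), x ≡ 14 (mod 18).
86

Using Chinese Remainder Theorem:
M = 5 × 18 = 90
M1 = 18, M2 = 5
y1 = 18^(-1) mod 5 = 2
y2 = 5^(-1) mod 18 = 11
x = (1×18×2 + 14×5×11) mod 90 = 86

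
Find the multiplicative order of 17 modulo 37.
36

37 is prime, so ord(17) divides φ(37) = 36.
Divisors of 36: 1, 2, 3, 4, 6, 9, 12, 18, 36.
Repeated squaring: 17^1 ≡ 17, 17^2 ≡ 30, 17^4 ≡ 12, 17^8 ≡ 33, 17^16 ≡ 16, 17^32 ≡ 34 (mod 37).
Test 17^d mod 37 for each divisor d in increasing order:
17^1 ≡ 17
17^2 ≡ 30
17^3 = 17^2·17^1 ≡ 29
17^4 ≡ 12
17^6 = 17^4·17^2 ≡ 27
17^9 = 17^8·17^1 ≡ 6
17^12 = 17^8·17^4 ≡ 26
17^18 = 17^16·17^2 ≡ 36
17^36 = 17^32·17^4 ≡ 1  ← first divisor giving 1
The order is 36.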